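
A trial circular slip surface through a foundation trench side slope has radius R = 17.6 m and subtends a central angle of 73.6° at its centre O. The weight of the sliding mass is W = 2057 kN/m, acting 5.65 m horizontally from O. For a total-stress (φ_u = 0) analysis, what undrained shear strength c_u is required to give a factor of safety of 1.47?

FS = c_u·L_a·R / (W·d), so c_u = FS·W·d / (L_a·R).
Arc length L_a = R·θ = 17.6·(73.6°·π/180) = 17.6·1.2846 = 22.61 m
c_u = 1.47·2057·5.65 / (22.61·17.6) = 17084.4 / 397.91 = 42.94 kPa

c_u = 42.9 kPa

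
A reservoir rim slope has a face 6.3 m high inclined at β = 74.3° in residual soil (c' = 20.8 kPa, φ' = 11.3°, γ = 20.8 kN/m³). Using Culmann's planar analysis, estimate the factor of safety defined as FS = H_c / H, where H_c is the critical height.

H_c = (4c'/γ) · sinβ cosφ' / [1 − cos(β − φ')]
    = (4·20.8/20.8) · sin74.3°·cos11.3° / [1 − cos63.0°]
    = 4.000 · 0.9440 / 0.5460 = 6.92 m
FS = H_c / H = 6.92 / 6.3 = 1.098

FS = 1.10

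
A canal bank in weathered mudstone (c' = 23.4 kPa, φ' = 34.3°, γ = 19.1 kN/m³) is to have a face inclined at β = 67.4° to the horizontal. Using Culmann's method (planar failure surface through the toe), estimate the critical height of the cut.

H_c = 23.03 m

Culmann's analysis gives the critical failure plane at α_cr = (β + φ')/2 = (67.4 + 34.3)/2 = 50.9°, and the critical height
H_c = (4c'/γ) · sinβ cosφ' / [1 − cos(β − φ')]
    = (4·23.4/19.1) · sin67.4°·cos34.3° / [1 − cos(33.1°)]
    = 4.901 · 0.9232·0.8261 / [1 − 0.8377]
    = 4.901 · 0.7627 / 0.1623
    = 23.03 m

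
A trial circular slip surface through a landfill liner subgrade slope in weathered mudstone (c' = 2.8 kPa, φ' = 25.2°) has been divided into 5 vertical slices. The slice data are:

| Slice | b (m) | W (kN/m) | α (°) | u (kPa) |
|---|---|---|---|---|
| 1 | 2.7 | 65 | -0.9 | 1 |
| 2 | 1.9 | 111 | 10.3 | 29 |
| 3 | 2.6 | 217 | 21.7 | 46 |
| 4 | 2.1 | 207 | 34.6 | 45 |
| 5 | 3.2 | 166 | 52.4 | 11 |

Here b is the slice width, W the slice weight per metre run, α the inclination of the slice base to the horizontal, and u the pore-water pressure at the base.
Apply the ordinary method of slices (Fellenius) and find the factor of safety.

FS = 0.51

Ordinary method of slices: FS = Σ[c'·Δl_i + (W_i cosα_i − u_i·Δl_i)·tanφ'] / Σ W_i sinα_i, with Δl_i = b_i / cosα_i.
Slice 1: Δl = 2.7/cos(-0.9°) = 2.700 m; N'_1 = 65·cos(-0.9°) − 1·2.700 = 62.3; c'Δl = 7.56; W sinα = -1.0
Slice 2: Δl = 1.9/cos10.3° = 1.931 m; N'_2 = 111·cos10.3° − 29·1.931 = 53.2; c'Δl = 5.41; W sinα = 19.8
Slice 3: Δl = 2.6/cos21.7° = 2.798 m; N'_3 = 217·cos21.7° − 46·2.798 = 72.9; c'Δl = 7.84; W sinα = 80.2
Slice 4: Δl = 2.1/cos34.6° = 2.551 m; N'_4 = 207·cos34.6° − 45·2.551 = 55.6; c'Δl = 7.14; W sinα = 117.5
Slice 5: Δl = 3.2/cos52.4° = 5.245 m; N'_5 = 166·cos52.4° − 11·5.245 = 43.6; c'Δl = 14.69; W sinα = 131.5
Σc'Δl = 42.6 kN/m; ΣN' = 287.6 kN/m; ΣW sinα = 348.1 kN/m
Resisting = 42.6 + 287.6·tan25.2° = 42.6 + 135.3 = 178.0 kN/m
FS = 178.0 / 348.1 = 0.511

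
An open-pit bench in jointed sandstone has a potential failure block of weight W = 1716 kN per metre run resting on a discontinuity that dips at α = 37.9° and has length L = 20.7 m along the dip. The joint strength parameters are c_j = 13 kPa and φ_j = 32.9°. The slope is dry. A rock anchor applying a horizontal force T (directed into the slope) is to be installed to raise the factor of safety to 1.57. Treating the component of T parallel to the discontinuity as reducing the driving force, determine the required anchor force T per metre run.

T = 312 kN/m

Resolving forces along and normal to the sliding plane, with the horizontal anchor force T adding T·sinα to the effective normal force and T·cosα acting up the plane against the driving force:
FS = [c_jL + (W cosα + T sinα) tanφ_j] / [W sinα − T cosα]
Without the anchor: N' = 1354.1 kN/m, driving T_d = 1054.1 kN/m, resisting R = 13·20.7 + 1354.1·tan32.9° = 1145.1 kN/m, FS = 1.09.
Setting FS = 1.57 and solving for T:
1.57·(1054.1 − T cos37.9°) = 1145.1 + T sin37.9°·tan32.9°
T·(sin37.9°·tan32.9° + 1.57·cos37.9°) = 1.57·1054.1 − 1145.1
T·(0.6143·0.6469 + 1.57·0.7891) = 1655.0 − 1145.1 = 509.9
T·1.6363 = 509.9
T = 311.6 kN/m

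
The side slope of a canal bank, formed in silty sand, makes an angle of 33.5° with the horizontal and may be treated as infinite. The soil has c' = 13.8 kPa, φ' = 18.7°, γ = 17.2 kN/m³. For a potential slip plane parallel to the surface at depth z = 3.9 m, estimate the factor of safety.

FS = 0.96

For an infinite slope with a slip plane parallel to the surface (no pore pressure): FS = [c' + γz cos²β tanφ'] / [γz sinβ cosβ].
γz = 17.2·3.9 = 67.08 kN/m²
Numerator = 13.8 + 67.08·cos²33.5°·tan18.7° = 13.8 + 67.08·0.6954·0.3385 = 29.589 kPa
Denominator = 67.08·sin33.5°·cos33.5° = 67.08·0.5519·0.8339 = 30.874 kPa
FS = 29.589 / 30.874 = 0.958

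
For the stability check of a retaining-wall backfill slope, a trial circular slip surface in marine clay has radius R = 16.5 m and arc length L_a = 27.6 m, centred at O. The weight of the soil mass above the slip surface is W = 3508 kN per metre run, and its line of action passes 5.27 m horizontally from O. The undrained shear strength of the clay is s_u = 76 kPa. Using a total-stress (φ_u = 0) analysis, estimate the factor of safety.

FS = 1.87

Taking moments about the centre O, the resisting moment is provided by the undrained shear strength acting along the arc:
M_R = s_u·L_a·R = 76·27.60·16.5 = 34610.4 kN·m/m
M_D = W·d = 3508·5.27 = 18487.2 kN·m/m
FS = M_R / M_D = 34610.4 / 18487.2 = 1.872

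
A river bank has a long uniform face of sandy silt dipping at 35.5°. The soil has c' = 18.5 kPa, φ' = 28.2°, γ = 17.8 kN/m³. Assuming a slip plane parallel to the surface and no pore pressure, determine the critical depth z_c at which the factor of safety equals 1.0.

z_c = 8.85 m

Setting FS = 1.00 in FS = [c' + γz cos²β tanφ'] / [γz sinβ cosβ] and solving for z:
z = c' / [γ cosβ (FS·sinβ − cosβ·tanφ')]
  = 18.5 / [17.8·cos35.5°·(1.00·sin35.5° − cos35.5°·tan28.2°)]
  = 18.5 / [17.8·0.8141·(1.00·0.5807 − 0.8141·0.5362)]
  = 18.5 / 2.0893 = 8.855 m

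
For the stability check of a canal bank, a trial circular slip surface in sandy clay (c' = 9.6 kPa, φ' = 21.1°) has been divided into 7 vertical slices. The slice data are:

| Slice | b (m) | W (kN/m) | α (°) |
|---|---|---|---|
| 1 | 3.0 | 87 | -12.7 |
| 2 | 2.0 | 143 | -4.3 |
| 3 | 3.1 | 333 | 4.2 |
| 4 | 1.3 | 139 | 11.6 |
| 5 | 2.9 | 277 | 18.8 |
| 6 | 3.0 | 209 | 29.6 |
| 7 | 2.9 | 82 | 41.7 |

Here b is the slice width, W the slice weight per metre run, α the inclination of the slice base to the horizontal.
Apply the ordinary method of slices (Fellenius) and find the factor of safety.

FS = 2.43

Ordinary method of slices: FS = Σ[c'·Δl_i + (W_i cosα_i)·tanφ'] / Σ W_i sinα_i, with Δl_i = b_i / cosα_i.
Slice 1: Δl = 3.0/cos(-12.7°) = 3.075 m; N'_1 = 87·cos(-12.7°) = 84.9; c'Δl = 29.52; W sinα = -19.1
Slice 2: Δl = 2.0/cos(-4.3°) = 2.006 m; N'_2 = 143·cos(-4.3°) = 142.6; c'Δl = 19.25; W sinα = -10.7
Slice 3: Δl = 3.1/cos4.2° = 3.108 m; N'_3 = 333·cos4.2° = 332.1; c'Δl = 29.84; W sinα = 24.4
Slice 4: Δl = 1.3/cos11.6° = 1.327 m; N'_4 = 139·cos11.6° = 136.2; c'Δl = 12.74; W sinα = 27.9
Slice 5: Δl = 2.9/cos18.8° = 3.063 m; N'_5 = 277·cos18.8° = 262.2; c'Δl = 29.41; W sinα = 89.3
Slice 6: Δl = 3.0/cos29.6° = 3.450 m; N'_6 = 209·cos29.6° = 181.7; c'Δl = 33.12; W sinα = 103.2
Slice 7: Δl = 2.9/cos41.7° = 3.884 m; N'_7 = 82·cos41.7° = 61.2; c'Δl = 37.29; W sinα = 54.5
Σc'Δl = 191.2 kN/m; ΣN' = 1200.9 kN/m; ΣW sinα = 269.5 kN/m
Resisting = 191.2 + 1200.9·tan21.1° = 191.2 + 463.4 = 654.6 kN/m
FS = 654.6 / 269.5 = 2.428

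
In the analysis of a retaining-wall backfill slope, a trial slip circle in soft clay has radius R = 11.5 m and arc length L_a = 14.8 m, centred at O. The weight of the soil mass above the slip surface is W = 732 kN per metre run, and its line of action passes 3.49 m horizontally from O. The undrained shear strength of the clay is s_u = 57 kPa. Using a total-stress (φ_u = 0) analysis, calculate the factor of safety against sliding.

FS = 3.80

Taking moments about the centre O, the resisting moment is provided by the undrained shear strength acting along the arc:
M_R = s_u·L_a·R = 57·14.80·11.5 = 9701.4 kN·m/m
M_D = W·d = 732·3.49 = 2554.7 kN·m/m
FS = M_R / M_D = 9701.4 / 2554.7 = 3.798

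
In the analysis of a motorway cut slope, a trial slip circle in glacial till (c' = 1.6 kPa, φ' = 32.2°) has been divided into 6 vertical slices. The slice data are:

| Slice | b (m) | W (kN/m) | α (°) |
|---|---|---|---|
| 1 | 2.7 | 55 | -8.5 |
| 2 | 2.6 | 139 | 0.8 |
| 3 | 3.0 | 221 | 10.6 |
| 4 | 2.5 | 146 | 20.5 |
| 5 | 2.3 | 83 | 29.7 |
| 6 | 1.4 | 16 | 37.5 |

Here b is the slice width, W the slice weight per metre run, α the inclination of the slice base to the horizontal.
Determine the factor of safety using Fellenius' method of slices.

Ordinary method of slices: FS = Σ[c'·Δl_i + (W_i cosα_i)·tanφ'] / Σ W_i sinα_i, with Δl_i = b_i / cosα_i.
Slice 1: Δl = 2.7/cos(-8.5°) = 2.730 m; N'_1 = 55·cos(-8.5°) = 54.4; c'Δl = 4.37; W sinα = -8.1
Slice 2: Δl = 2.6/cos0.8° = 2.600 m; N'_2 = 139·cos0.8° = 139.0; c'Δl = 4.16; W sinα = 1.9
Slice 3: Δl = 3.0/cos10.6° = 3.052 m; N'_3 = 221·cos10.6° = 217.2; c'Δl = 4.88; W sinα = 40.7
Slice 4: Δl = 2.5/cos20.5° = 2.669 m; N'_4 = 146·cos20.5° = 136.8; c'Δl = 4.27; W sinα = 51.1
Slice 5: Δl = 2.3/cos29.7° = 2.648 m; N'_5 = 83·cos29.7° = 72.1; c'Δl = 4.24; W sinα = 41.1
Slice 6: Δl = 1.4/cos37.5° = 1.765 m; N'_6 = 16·cos37.5° = 12.7; c'Δl = 2.82; W sinα = 9.7
Σc'Δl = 24.7 kN/m; ΣN' = 632.2 kN/m; ΣW sinα = 136.5 kN/m
Resisting = 24.7 + 632.2·tan32.2° = 24.7 + 398.1 = 422.8 kN/m
FS = 422.8 / 136.5 = 3.099

FS = 3.10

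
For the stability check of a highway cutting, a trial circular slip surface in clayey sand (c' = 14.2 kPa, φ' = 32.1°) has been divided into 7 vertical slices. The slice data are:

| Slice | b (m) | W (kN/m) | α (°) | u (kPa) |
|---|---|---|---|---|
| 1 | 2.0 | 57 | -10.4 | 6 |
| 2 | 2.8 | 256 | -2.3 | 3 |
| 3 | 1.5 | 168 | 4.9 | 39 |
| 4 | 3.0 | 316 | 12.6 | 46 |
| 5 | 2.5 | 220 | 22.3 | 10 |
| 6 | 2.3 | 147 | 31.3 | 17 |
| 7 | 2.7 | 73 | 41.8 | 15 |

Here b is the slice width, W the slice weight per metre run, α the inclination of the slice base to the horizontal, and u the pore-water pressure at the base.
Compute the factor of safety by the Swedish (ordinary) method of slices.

Ordinary method of slices: FS = Σ[c'·Δl_i + (W_i cosα_i − u_i·Δl_i)·tanφ'] / Σ W_i sinα_i, with Δl_i = b_i / cosα_i.
Slice 1: Δl = 2.0/cos(-10.4°) = 2.033 m; N'_1 = 57·cos(-10.4°) − 6·2.033 = 43.9; c'Δl = 28.87; W sinα = -10.3
Slice 2: Δl = 2.8/cos(-2.3°) = 2.802 m; N'_2 = 256·cos(-2.3°) − 3·2.802 = 247.4; c'Δl = 39.79; W sinα = -10.3
Slice 3: Δl = 1.5/cos4.9° = 1.506 m; N'_3 = 168·cos4.9° − 39·1.506 = 108.7; c'Δl = 21.38; W sinα = 14.4
Slice 4: Δl = 3.0/cos12.6° = 3.074 m; N'_4 = 316·cos12.6° − 46·3.074 = 167.0; c'Δl = 43.65; W sinα = 68.9
Slice 5: Δl = 2.5/cos22.3° = 2.702 m; N'_5 = 220·cos22.3° − 10·2.702 = 176.5; c'Δl = 38.37; W sinα = 83.5
Slice 6: Δl = 2.3/cos31.3° = 2.692 m; N'_6 = 147·cos31.3° − 17·2.692 = 79.8; c'Δl = 38.22; W sinα = 76.4
Slice 7: Δl = 2.7/cos41.8° = 3.622 m; N'_7 = 73·cos41.8° − 15·3.622 = 0.1; c'Δl = 51.43; W sinα = 48.7
Σc'Δl = 261.7 kN/m; ΣN' = 823.4 kN/m; ΣW sinα = 271.2 kN/m
Resisting = 261.7 + 823.4·tan32.1° = 261.7 + 516.5 = 778.2 kN/m
FS = 778.2 / 271.2 = 2.869

FS = 2.87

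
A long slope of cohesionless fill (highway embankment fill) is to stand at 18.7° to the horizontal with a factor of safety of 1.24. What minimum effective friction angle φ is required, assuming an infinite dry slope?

φ = 22.8°

FS = tanφ/tanβ ⇒ tanφ = FS · tanβ = 1.24 · tan18.7° = 0.4197
φ = arctan(0.4197) = 22.77°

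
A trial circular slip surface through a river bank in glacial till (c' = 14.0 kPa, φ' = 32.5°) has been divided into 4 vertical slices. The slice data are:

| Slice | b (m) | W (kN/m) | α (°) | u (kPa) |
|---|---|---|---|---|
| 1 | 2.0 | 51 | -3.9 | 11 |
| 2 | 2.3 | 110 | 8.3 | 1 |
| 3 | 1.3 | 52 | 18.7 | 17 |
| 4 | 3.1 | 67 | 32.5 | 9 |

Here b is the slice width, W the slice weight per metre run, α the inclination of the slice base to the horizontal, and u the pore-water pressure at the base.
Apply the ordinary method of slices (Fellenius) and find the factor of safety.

Ordinary method of slices: FS = Σ[c'·Δl_i + (W_i cosα_i − u_i·Δl_i)·tanφ'] / Σ W_i sinα_i, with Δl_i = b_i / cosα_i.
Slice 1: Δl = 2.0/cos(-3.9°) = 2.005 m; N'_1 = 51·cos(-3.9°) − 11·2.005 = 28.8; c'Δl = 28.06; W sinα = -3.5
Slice 2: Δl = 2.3/cos8.3° = 2.324 m; N'_2 = 110·cos8.3° − 1·2.324 = 106.5; c'Δl = 32.54; W sinα = 15.9
Slice 3: Δl = 1.3/cos18.7° = 1.372 m; N'_3 = 52·cos18.7° − 17·1.372 = 25.9; c'Δl = 19.21; W sinα = 16.7
Slice 4: Δl = 3.1/cos32.5° = 3.676 m; N'_4 = 67·cos32.5° − 9·3.676 = 23.4; c'Δl = 51.46; W sinα = 36.0
Σc'Δl = 131.3 kN/m; ΣN' = 184.7 kN/m; ΣW sinα = 65.1 kN/m
Resisting = 131.3 + 184.7·tan32.5° = 131.3 + 117.7 = 248.9 kN/m
FS = 248.9 / 65.1 = 3.825

FS = 3.83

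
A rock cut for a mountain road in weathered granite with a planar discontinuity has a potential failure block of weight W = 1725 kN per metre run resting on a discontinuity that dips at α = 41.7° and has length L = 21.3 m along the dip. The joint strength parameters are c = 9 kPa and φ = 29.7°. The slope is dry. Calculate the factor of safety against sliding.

Resolving the block weight along and normal to the plane and applying the Mohr–Coulomb strength on the joint:
N' = W cosα = 1725·cos41.7° = 1288.0 kN/m
Driving force T = W sinα = 1725·sin41.7° = 1147.5 kN/m
Resisting force R = c·L + N'·tanφ = 9·21.3 + 1288.0·tan29.7° = 191.7 + 734.6 = 926.3 kN/m
FS = R / T = 926.3 / 1147.5 = 0.807

FS = 0.81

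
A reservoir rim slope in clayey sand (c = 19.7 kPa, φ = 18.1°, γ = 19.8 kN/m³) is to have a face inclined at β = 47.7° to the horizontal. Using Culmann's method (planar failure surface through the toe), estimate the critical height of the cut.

H_c = 21.44 m

Culmann's analysis gives the critical failure plane at α_cr = (β + φ)/2 = (47.7 + 18.1)/2 = 32.9°, and the critical height
H_c = (4c/γ) · sinβ cosφ / [1 − cos(β − φ)]
    = (4·19.7/19.8) · sin47.7°·cos18.1° / [1 − cos(29.6°)]
    = 3.980 · 0.7396·0.9505 / [1 − 0.8695]
    = 3.980 · 0.7030 / 0.1305
    = 21.44 m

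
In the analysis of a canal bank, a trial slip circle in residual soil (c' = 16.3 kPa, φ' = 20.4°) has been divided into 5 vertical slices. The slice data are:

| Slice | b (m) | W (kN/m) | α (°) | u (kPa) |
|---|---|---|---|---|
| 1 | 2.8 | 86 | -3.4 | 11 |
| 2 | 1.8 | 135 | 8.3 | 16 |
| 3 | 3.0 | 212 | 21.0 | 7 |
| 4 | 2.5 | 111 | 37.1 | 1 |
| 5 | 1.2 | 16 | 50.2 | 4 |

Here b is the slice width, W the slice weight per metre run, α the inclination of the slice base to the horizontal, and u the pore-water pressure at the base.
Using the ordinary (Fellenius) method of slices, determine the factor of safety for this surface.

Ordinary method of slices: FS = Σ[c'·Δl_i + (W_i cosα_i − u_i·Δl_i)·tanφ'] / Σ W_i sinα_i, with Δl_i = b_i / cosα_i.
Slice 1: Δl = 2.8/cos(-3.4°) = 2.805 m; N'_1 = 86·cos(-3.4°) − 11·2.805 = 55.0; c'Δl = 45.72; W sinα = -5.1
Slice 2: Δl = 1.8/cos8.3° = 1.819 m; N'_2 = 135·cos8.3° − 16·1.819 = 104.5; c'Δl = 29.65; W sinα = 19.5
Slice 3: Δl = 3.0/cos21.0° = 3.213 m; N'_3 = 212·cos21.0° − 7·3.213 = 175.4; c'Δl = 52.38; W sinα = 76.0
Slice 4: Δl = 2.5/cos37.1° = 3.134 m; N'_4 = 111·cos37.1° − 1·3.134 = 85.4; c'Δl = 51.09; W sinα = 67.0
Slice 5: Δl = 1.2/cos50.2° = 1.875 m; N'_5 = 16·cos50.2° − 4·1.875 = 2.7; c'Δl = 30.56; W sinα = 12.3
Σc'Δl = 209.4 kN/m; ΣN' = 423.0 kN/m; ΣW sinα = 169.6 kN/m
Resisting = 209.4 + 423.0·tan20.4° = 209.4 + 157.3 = 366.7 kN/m
FS = 366.7 / 169.6 = 2.162

FS = 2.16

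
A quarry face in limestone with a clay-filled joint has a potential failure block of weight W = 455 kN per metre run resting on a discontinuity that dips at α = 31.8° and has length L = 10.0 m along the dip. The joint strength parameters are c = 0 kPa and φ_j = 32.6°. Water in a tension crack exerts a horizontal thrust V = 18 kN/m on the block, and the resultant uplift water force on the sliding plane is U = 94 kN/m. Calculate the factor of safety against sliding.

FS = 0.71

Resolving the block weight along and normal to the plane and applying the Mohr–Coulomb strength on the joint:
N' = W cosα − U − V sinα = 455·cos31.8° − 94 − 18·sin31.8° = 283.2 kN/m
Driving force T = W sinα + V cosα = 455·sin31.8° + 18·cos31.8° = 255.1 kN/m
Resisting force R = c·L + N'·tanφ_j = 0·10.0 + 283.2·tan32.6° = 0.0 + 181.1 = 181.1 kN/m
FS = R / T = 181.1 / 255.1 = 0.710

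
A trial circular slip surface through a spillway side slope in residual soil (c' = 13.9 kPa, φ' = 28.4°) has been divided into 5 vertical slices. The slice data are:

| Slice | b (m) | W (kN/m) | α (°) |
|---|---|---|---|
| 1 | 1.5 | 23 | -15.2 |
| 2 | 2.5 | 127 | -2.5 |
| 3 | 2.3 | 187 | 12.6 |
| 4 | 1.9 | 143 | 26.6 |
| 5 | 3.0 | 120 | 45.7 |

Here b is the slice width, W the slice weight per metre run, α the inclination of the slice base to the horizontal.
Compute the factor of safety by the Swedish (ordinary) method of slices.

FS = 2.64

Ordinary method of slices: FS = Σ[c'·Δl_i + (W_i cosα_i)·tanφ'] / Σ W_i sinα_i, with Δl_i = b_i / cosα_i.
Slice 1: Δl = 1.5/cos(-15.2°) = 1.554 m; N'_1 = 23·cos(-15.2°) = 22.2; c'Δl = 21.61; W sinα = -6.0
Slice 2: Δl = 2.5/cos(-2.5°) = 2.502 m; N'_2 = 127·cos(-2.5°) = 126.9; c'Δl = 34.78; W sinα = -5.5
Slice 3: Δl = 2.3/cos12.6° = 2.357 m; N'_3 = 187·cos12.6° = 182.5; c'Δl = 32.76; W sinα = 40.8
Slice 4: Δl = 1.9/cos26.6° = 2.125 m; N'_4 = 143·cos26.6° = 127.9; c'Δl = 29.54; W sinα = 64.0
Slice 5: Δl = 3.0/cos45.7° = 4.295 m; N'_5 = 120·cos45.7° = 83.8; c'Δl = 59.71; W sinα = 85.9
Σc'Δl = 178.4 kN/m; ΣN' = 543.2 kN/m; ΣW sinα = 179.1 kN/m
Resisting = 178.4 + 543.2·tan28.4° = 178.4 + 293.7 = 472.1 kN/m
FS = 472.1 / 179.1 = 2.636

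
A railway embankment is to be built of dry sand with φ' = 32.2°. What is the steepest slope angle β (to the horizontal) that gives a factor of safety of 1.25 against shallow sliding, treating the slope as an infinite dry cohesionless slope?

For an infinite dry cohesionless slope FS = tanφ'/tanβ, so tanβ = tanφ' / FS.
tanβ = tan32.2° / 1.25 = 0.6297 / 1.25 = 0.5038
β = arctan(0.5038) = 26.74°

β = 26.7°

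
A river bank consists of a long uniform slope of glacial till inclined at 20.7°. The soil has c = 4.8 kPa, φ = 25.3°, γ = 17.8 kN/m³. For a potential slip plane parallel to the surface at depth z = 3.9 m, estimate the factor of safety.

FS = 1.46

For an infinite slope with a slip plane parallel to the surface (no pore pressure): FS = [c + γz cos²β tanφ] / [γz sinβ cosβ].
γz = 17.8·3.9 = 69.42 kN/m²
Numerator = 4.8 + 69.42·cos²20.7°·tan25.3° = 4.8 + 69.42·0.8751·0.4727 = 33.515 kPa
Denominator = 69.42·sin20.7°·cos20.7° = 69.42·0.3535·0.9354 = 22.954 kPa
FS = 33.515 / 22.954 = 1.460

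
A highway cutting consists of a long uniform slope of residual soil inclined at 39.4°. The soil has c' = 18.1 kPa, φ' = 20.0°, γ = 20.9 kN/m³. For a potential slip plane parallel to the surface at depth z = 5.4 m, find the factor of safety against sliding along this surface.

For an infinite slope with a slip plane parallel to the surface (no pore pressure): FS = [c' + γz cos²β tanφ'] / [γz sinβ cosβ].
γz = 20.9·5.4 = 112.86 kN/m²
Numerator = 18.1 + 112.86·cos²39.4°·tan20.0° = 18.1 + 112.86·0.5971·0.3640 = 42.628 kPa
Denominator = 112.86·sin39.4°·cos39.4° = 112.86·0.6347·0.7727 = 55.355 kPa
FS = 42.628 / 55.355 = 0.770

FS = 0.77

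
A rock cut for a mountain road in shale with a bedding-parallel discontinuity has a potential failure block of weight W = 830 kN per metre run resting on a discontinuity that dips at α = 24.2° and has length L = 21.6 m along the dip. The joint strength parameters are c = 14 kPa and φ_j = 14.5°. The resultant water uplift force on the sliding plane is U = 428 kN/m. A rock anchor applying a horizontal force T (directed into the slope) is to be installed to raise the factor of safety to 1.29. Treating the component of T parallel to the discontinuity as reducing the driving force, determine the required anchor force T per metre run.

T = 40 kN/m

Resolving forces along and normal to the sliding plane, with the horizontal anchor force T adding T·sinα to the effective normal force and T·cosα acting up the plane against the driving force:
FS = [cL + (W cosα − U + T sinα) tanφ_j] / [W sinα − T cosα]
Without the anchor: N' = 329.1 kN/m, driving T_d = 340.2 kN/m, resisting R = 14·21.6 + 329.1·tan14.5° = 387.5 kN/m, FS = 1.14.
Setting FS = 1.29 and solving for T:
1.29·(340.2 − T cos24.2°) = 387.5 + T sin24.2°·tan14.5°
T·(sin24.2°·tan14.5° + 1.29·cos24.2°) = 1.29·340.2 − 387.5
T·(0.4099·0.2586 + 1.29·0.9121) = 438.9 − 387.5 = 51.4
T·1.2826 = 51.4
T = 40.1 kN/m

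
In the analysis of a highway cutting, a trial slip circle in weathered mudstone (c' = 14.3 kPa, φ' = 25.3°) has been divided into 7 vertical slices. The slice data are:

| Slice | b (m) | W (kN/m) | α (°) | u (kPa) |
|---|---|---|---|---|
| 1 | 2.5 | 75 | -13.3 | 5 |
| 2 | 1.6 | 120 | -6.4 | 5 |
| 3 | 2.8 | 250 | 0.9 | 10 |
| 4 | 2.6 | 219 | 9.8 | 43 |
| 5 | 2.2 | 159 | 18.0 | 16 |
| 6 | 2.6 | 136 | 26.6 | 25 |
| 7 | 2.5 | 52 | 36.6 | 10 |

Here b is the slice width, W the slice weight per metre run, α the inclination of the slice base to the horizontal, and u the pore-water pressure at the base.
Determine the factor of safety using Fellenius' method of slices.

Ordinary method of slices: FS = Σ[c'·Δl_i + (W_i cosα_i − u_i·Δl_i)·tanφ'] / Σ W_i sinα_i, with Δl_i = b_i / cosα_i.
Slice 1: Δl = 2.5/cos(-13.3°) = 2.569 m; N'_1 = 75·cos(-13.3°) − 5·2.569 = 60.1; c'Δl = 36.74; W sinα = -17.3
Slice 2: Δl = 1.6/cos(-6.4°) = 1.610 m; N'_2 = 120·cos(-6.4°) − 5·1.610 = 111.2; c'Δl = 23.02; W sinα = -13.4
Slice 3: Δl = 2.8/cos0.9° = 2.800 m; N'_3 = 250·cos0.9° − 10·2.800 = 222.0; c'Δl = 40.04; W sinα = 3.9
Slice 4: Δl = 2.6/cos9.8° = 2.639 m; N'_4 = 219·cos9.8° − 43·2.639 = 102.3; c'Δl = 37.73; W sinα = 37.3
Slice 5: Δl = 2.2/cos18.0° = 2.313 m; N'_5 = 159·cos18.0° − 16·2.313 = 114.2; c'Δl = 33.08; W sinα = 49.1
Slice 6: Δl = 2.6/cos26.6° = 2.908 m; N'_6 = 136·cos26.6° − 25·2.908 = 48.9; c'Δl = 41.58; W sinα = 60.9
Slice 7: Δl = 2.5/cos36.6° = 3.114 m; N'_7 = 52·cos36.6° − 10·3.114 = 10.6; c'Δl = 44.53; W sinα = 31.0
Σc'Δl = 256.7 kN/m; ΣN' = 669.4 kN/m; ΣW sinα = 151.6 kN/m
Resisting = 256.7 + 669.4·tan25.3° = 256.7 + 316.4 = 573.1 kN/m
FS = 573.1 / 151.6 = 3.780

FS = 3.78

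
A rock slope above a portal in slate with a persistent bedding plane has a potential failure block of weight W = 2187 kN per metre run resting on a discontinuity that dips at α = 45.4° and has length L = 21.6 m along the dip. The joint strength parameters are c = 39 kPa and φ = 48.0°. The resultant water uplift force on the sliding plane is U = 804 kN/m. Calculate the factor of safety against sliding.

Resolving the block weight along and normal to the plane and applying the Mohr–Coulomb strength on the joint:
N' = W cosα − U = 2187·cos45.4° − 804 = 731.6 kN/m
Driving force T = W sinα = 2187·sin45.4° = 1557.2 kN/m
Resisting force R = c·L + N'·tanφ = 39·21.6 + 731.6·tan48.0° = 842.4 + 812.5 = 1654.9 kN/m
FS = R / T = 1654.9 / 1557.2 = 1.063

FS = 1.06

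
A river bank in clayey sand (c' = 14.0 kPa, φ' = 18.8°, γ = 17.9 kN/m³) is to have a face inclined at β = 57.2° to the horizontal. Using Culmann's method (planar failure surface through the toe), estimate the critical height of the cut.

Culmann's analysis gives the critical failure plane at α_cr = (β + φ')/2 = (57.2 + 18.8)/2 = 38.0°, and the critical height
H_c = (4c'/γ) · sinβ cosφ' / [1 − cos(β − φ')]
    = (4·14.0/17.9) · sin57.2°·cos18.8° / [1 − cos(38.4°)]
    = 3.128 · 0.8406·0.9466 / [1 − 0.7837]
    = 3.128 · 0.7957 / 0.2163
    = 11.51 m

H_c = 11.51 m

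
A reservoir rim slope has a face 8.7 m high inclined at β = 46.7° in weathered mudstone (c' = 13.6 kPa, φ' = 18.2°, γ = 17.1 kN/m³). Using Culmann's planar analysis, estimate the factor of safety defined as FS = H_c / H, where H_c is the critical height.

H_c = (4c'/γ) · sinβ cosφ' / [1 − cos(β − φ')]
    = (4·13.6/17.1) · sin46.7°·cos18.2° / [1 − cos28.5°]
    = 3.181 · 0.6914 / 0.1212 = 18.15 m
FS = H_c / H = 18.15 / 8.7 = 2.086

FS = 2.09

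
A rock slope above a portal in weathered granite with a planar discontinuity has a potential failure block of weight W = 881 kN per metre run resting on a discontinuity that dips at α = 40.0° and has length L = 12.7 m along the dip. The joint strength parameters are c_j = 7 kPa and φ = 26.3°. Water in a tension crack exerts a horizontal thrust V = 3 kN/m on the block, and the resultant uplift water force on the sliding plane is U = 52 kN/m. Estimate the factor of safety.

FS = 0.70

Resolving the block weight along and normal to the plane and applying the Mohr–Coulomb strength on the joint:
N' = W cosα − U − V sinα = 881·cos40.0° − 52 − 3·sin40.0° = 621.0 kN/m
Driving force T = W sinα + V cosα = 881·sin40.0° + 3·cos40.0° = 568.6 kN/m
Resisting force R = c_j·L + N'·tanφ = 7·12.7 + 621.0·tan26.3° = 88.9 + 306.9 = 395.8 kN/m
FS = R / T = 395.8 / 568.6 = 0.696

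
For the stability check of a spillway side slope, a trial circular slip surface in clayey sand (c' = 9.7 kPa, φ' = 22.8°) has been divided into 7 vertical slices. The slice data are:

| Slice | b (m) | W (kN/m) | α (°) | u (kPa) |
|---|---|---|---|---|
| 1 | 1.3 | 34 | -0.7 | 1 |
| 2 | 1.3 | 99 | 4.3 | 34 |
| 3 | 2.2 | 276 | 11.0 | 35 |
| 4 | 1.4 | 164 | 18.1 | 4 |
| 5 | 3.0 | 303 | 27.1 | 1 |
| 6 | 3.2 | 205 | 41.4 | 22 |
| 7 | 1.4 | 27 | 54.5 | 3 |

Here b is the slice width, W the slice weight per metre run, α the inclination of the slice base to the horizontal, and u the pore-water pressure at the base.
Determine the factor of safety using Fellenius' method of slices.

Ordinary method of slices: FS = Σ[c'·Δl_i + (W_i cosα_i − u_i·Δl_i)·tanφ'] / Σ W_i sinα_i, with Δl_i = b_i / cosα_i.
Slice 1: Δl = 1.3/cos(-0.7°) = 1.300 m; N'_1 = 34·cos(-0.7°) − 1·1.300 = 32.7; c'Δl = 12.61; W sinα = -0.4
Slice 2: Δl = 1.3/cos4.3° = 1.304 m; N'_2 = 99·cos4.3° − 34·1.304 = 54.4; c'Δl = 12.65; W sinα = 7.4
Slice 3: Δl = 2.2/cos11.0° = 2.241 m; N'_3 = 276·cos11.0° − 35·2.241 = 192.5; c'Δl = 21.74; W sinα = 52.7
Slice 4: Δl = 1.4/cos18.1° = 1.473 m; N'_4 = 164·cos18.1° − 4·1.473 = 150.0; c'Δl = 14.29; W sinα = 51.0
Slice 5: Δl = 3.0/cos27.1° = 3.370 m; N'_5 = 303·cos27.1° − 1·3.370 = 266.4; c'Δl = 32.69; W sinα = 138.0
Slice 6: Δl = 3.2/cos41.4° = 4.266 m; N'_6 = 205·cos41.4° − 22·4.266 = 59.9; c'Δl = 41.38; W sinα = 135.6
Slice 7: Δl = 1.4/cos54.5° = 2.411 m; N'_7 = 27·cos54.5° − 3·2.411 = 8.4; c'Δl = 23.39; W sinα = 22.0
Σc'Δl = 158.7 kN/m; ΣN' = 764.3 kN/m; ΣW sinα = 406.2 kN/m
Resisting = 158.7 + 764.3·tan22.8° = 158.7 + 321.3 = 480.0 kN/m
FS = 480.0 / 406.2 = 1.182

FS = 1.18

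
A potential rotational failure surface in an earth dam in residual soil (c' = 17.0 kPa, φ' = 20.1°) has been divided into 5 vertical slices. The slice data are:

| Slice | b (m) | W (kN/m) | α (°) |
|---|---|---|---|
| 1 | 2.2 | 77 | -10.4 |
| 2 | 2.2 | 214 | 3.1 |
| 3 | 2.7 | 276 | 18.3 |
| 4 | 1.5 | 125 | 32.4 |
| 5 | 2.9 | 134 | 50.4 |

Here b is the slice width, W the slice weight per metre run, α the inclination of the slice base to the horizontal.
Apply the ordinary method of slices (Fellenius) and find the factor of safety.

FS = 1.98

Ordinary method of slices: FS = Σ[c'·Δl_i + (W_i cosα_i)·tanφ'] / Σ W_i sinα_i, with Δl_i = b_i / cosα_i.
Slice 1: Δl = 2.2/cos(-10.4°) = 2.237 m; N'_1 = 77·cos(-10.4°) = 75.7; c'Δl = 38.02; W sinα = -13.9
Slice 2: Δl = 2.2/cos3.1° = 2.203 m; N'_2 = 214·cos3.1° = 213.7; c'Δl = 37.45; W sinα = 11.6
Slice 3: Δl = 2.7/cos18.3° = 2.844 m; N'_3 = 276·cos18.3° = 262.0; c'Δl = 48.35; W sinα = 86.7
Slice 4: Δl = 1.5/cos32.4° = 1.777 m; N'_4 = 125·cos32.4° = 105.5; c'Δl = 30.20; W sinα = 67.0
Slice 5: Δl = 2.9/cos50.4° = 4.550 m; N'_5 = 134·cos50.4° = 85.4; c'Δl = 77.34; W sinα = 103.2
Σc'Δl = 231.4 kN/m; ΣN' = 742.4 kN/m; ΣW sinα = 254.6 kN/m
Resisting = 231.4 + 742.4·tan20.1° = 231.4 + 271.7 = 503.1 kN/m
FS = 503.1 / 254.6 = 1.976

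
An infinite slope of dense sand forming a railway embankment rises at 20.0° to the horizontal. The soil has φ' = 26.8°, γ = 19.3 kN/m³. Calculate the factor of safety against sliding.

FS = 1.39

For a dry cohesionless infinite slope the factor of safety is FS = tanφ' / tanβ.
FS = tan26.8° / tan20.0° = 0.5051 / 0.3640 = 1.388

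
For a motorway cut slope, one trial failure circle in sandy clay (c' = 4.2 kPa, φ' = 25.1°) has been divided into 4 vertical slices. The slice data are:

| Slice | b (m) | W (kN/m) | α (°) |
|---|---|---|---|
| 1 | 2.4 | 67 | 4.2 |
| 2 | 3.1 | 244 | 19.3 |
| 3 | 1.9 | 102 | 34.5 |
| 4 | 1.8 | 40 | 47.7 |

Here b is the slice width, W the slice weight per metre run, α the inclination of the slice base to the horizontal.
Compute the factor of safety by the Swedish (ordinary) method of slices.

FS = 1.36

Ordinary method of slices: FS = Σ[c'·Δl_i + (W_i cosα_i)·tanφ'] / Σ W_i sinα_i, with Δl_i = b_i / cosα_i.
Slice 1: Δl = 2.4/cos4.2° = 2.406 m; N'_1 = 67·cos4.2° = 66.8; c'Δl = 10.11; W sinα = 4.9
Slice 2: Δl = 3.1/cos19.3° = 3.285 m; N'_2 = 244·cos19.3° = 230.3; c'Δl = 13.80; W sinα = 80.6
Slice 3: Δl = 1.9/cos34.5° = 2.305 m; N'_3 = 102·cos34.5° = 84.1; c'Δl = 9.68; W sinα = 57.8
Slice 4: Δl = 1.8/cos47.7° = 2.675 m; N'_4 = 40·cos47.7° = 26.9; c'Δl = 11.23; W sinα = 29.6
Σc'Δl = 44.8 kN/m; ΣN' = 408.1 kN/m; ΣW sinα = 172.9 kN/m
Resisting = 44.8 + 408.1·tan25.1° = 44.8 + 191.2 = 236.0 kN/m
FS = 236.0 / 172.9 = 1.365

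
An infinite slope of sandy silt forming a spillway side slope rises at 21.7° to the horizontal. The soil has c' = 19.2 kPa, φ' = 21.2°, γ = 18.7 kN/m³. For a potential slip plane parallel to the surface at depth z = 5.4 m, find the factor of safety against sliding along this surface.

For an infinite slope with a slip plane parallel to the surface (no pore pressure): FS = [c' + γz cos²β tanφ'] / [γz sinβ cosβ].
γz = 18.7·5.4 = 100.98 kN/m²
Numerator = 19.2 + 100.98·cos²21.7°·tan21.2° = 19.2 + 100.98·0.8633·0.3879 = 53.013 kPa
Denominator = 100.98·sin21.7°·cos21.7° = 100.98·0.3697·0.9291 = 34.691 kPa
FS = 53.013 / 34.691 = 1.528

FS = 1.53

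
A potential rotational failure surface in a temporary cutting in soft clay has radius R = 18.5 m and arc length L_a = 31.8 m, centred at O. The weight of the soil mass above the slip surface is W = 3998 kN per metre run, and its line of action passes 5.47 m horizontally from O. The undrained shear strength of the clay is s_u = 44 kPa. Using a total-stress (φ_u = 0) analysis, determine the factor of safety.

Taking moments about the centre O, the resisting moment is provided by the undrained shear strength acting along the arc:
M_R = s_u·L_a·R = 44·31.80·18.5 = 25885.2 kN·m/m
M_D = W·d = 3998·5.47 = 21869.1 kN·m/m
FS = M_R / M_D = 25885.2 / 21869.1 = 1.184

FS = 1.18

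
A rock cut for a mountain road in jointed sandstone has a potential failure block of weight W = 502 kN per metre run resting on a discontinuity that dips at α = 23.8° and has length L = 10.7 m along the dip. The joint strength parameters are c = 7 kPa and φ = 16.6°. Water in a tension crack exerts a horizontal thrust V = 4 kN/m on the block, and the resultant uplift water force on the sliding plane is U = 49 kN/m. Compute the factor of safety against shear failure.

Resolving the block weight along and normal to the plane and applying the Mohr–Coulomb strength on the joint:
N' = W cosα − U − V sinα = 502·cos23.8° − 49 − 4·sin23.8° = 408.7 kN/m
Driving force T = W sinα + V cosα = 502·sin23.8° + 4·cos23.8° = 206.2 kN/m
Resisting force R = c·L + N'·tanφ = 7·10.7 + 408.7·tan16.6° = 74.9 + 121.8 = 196.7 kN/m
FS = R / T = 196.7 / 206.2 = 0.954

FS = 0.95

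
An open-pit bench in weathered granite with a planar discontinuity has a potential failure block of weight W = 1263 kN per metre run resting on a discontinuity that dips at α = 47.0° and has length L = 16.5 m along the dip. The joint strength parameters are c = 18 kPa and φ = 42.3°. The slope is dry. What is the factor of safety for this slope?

Resolving the block weight along and normal to the plane and applying the Mohr–Coulomb strength on the joint:
N' = W cosα = 1263·cos47.0° = 861.4 kN/m
Driving force T = W sinα = 1263·sin47.0° = 923.7 kN/m
Resisting force R = c·L + N'·tanφ = 18·16.5 + 861.4·tan42.3° = 297.0 + 783.8 = 1080.8 kN/m
FS = R / T = 1080.8 / 923.7 = 1.170

FS = 1.17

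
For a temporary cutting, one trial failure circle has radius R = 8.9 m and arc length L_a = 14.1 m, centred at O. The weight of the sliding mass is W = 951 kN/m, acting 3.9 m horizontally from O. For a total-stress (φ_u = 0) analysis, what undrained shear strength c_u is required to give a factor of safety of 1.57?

FS = c_u·L_a·R / (W·d), so c_u = FS·W·d / (L_a·R).
c_u = 1.57·951·3.9 / (14.10·8.9) = 5823.0 / 125.49 = 46.40 kPa

c_u = 46.4 kPa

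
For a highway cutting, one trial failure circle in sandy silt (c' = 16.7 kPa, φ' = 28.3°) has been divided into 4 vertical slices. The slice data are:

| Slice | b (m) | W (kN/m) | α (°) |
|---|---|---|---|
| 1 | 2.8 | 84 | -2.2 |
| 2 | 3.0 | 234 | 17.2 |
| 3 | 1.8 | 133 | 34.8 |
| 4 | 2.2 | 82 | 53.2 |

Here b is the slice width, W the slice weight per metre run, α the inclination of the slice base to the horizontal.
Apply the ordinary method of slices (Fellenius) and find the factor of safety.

FS = 2.16

Ordinary method of slices: FS = Σ[c'·Δl_i + (W_i cosα_i)·tanφ'] / Σ W_i sinα_i, with Δl_i = b_i / cosα_i.
Slice 1: Δl = 2.8/cos(-2.2°) = 2.802 m; N'_1 = 84·cos(-2.2°) = 83.9; c'Δl = 46.79; W sinα = -3.2
Slice 2: Δl = 3.0/cos17.2° = 3.140 m; N'_2 = 234·cos17.2° = 223.5; c'Δl = 52.45; W sinα = 69.2
Slice 3: Δl = 1.8/cos34.8° = 2.192 m; N'_3 = 133·cos34.8° = 109.2; c'Δl = 36.61; W sinα = 75.9
Slice 4: Δl = 2.2/cos53.2° = 3.673 m; N'_4 = 82·cos53.2° = 49.1; c'Δl = 61.33; W sinα = 65.7
Σc'Δl = 197.2 kN/m; ΣN' = 465.8 kN/m; ΣW sinα = 207.5 kN/m
Resisting = 197.2 + 465.8·tan28.3° = 197.2 + 250.8 = 448.0 kN/m
FS = 448.0 / 207.5 = 2.159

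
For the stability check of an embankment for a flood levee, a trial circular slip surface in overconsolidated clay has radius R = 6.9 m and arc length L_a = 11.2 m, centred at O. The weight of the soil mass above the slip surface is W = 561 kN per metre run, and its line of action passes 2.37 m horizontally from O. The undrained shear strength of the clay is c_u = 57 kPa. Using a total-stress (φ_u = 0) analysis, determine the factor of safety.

FS = 3.31

Taking moments about the centre O, the resisting moment is provided by the undrained shear strength acting along the arc:
M_R = c_u·L_a·R = 57·11.20·6.9 = 4405.0 kN·m/m
M_D = W·d = 561·2.37 = 1329.6 kN·m/m
FS = M_R / M_D = 4405.0 / 1329.6 = 3.313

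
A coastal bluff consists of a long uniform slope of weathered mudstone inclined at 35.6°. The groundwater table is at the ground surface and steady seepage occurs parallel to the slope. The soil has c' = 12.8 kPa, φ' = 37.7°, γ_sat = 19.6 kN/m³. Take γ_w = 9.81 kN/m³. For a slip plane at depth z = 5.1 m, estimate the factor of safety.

FS = 0.81

With seepage parallel to the slope and the water table at the surface, the effective normal stress on the slip plane uses the buoyant unit weight γ' = γ_sat − γ_w while the driving shear stress uses γ_sat:
FS = [c' + γ' z cos²β tanφ'] / [γ_sat z sinβ cosβ]
γ' = 19.6 − 9.81 = 9.79 kN/m³
Numerator = 12.8 + 9.79·5.1·cos²35.6°·tan37.7° = 12.8 + 9.79·5.1·0.6611·0.7729 = 38.313 kPa
Denominator = 19.6·5.1·sin35.6°·cos35.6° = 19.6·5.1·0.5821·0.8131 = 47.314 kPa
FS = 38.313 / 47.314 = 0.810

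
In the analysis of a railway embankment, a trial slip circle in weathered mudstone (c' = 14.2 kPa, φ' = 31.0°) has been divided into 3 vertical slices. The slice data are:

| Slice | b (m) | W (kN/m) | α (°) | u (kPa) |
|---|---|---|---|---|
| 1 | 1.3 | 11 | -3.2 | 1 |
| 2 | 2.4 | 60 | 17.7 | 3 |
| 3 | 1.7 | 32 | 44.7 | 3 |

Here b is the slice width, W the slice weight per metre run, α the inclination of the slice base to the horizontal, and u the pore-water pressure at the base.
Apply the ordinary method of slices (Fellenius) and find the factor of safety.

Ordinary method of slices: FS = Σ[c'·Δl_i + (W_i cosα_i − u_i·Δl_i)·tanφ'] / Σ W_i sinα_i, with Δl_i = b_i / cosα_i.
Slice 1: Δl = 1.3/cos(-3.2°) = 1.302 m; N'_1 = 11·cos(-3.2°) − 1·1.302 = 9.7; c'Δl = 18.49; W sinα = -0.6
Slice 2: Δl = 2.4/cos17.7° = 2.519 m; N'_2 = 60·cos17.7° − 3·2.519 = 49.6; c'Δl = 35.77; W sinα = 18.2
Slice 3: Δl = 1.7/cos44.7° = 2.392 m; N'_3 = 32·cos44.7° − 3·2.392 = 15.6; c'Δl = 33.96; W sinα = 22.5
Σc'Δl = 88.2 kN/m; ΣN' = 74.9 kN/m; ΣW sinα = 40.1 kN/m
Resisting = 88.2 + 74.9·tan31.0° = 88.2 + 45.0 = 133.2 kN/m
FS = 133.2 / 40.1 = 3.319

FS = 3.32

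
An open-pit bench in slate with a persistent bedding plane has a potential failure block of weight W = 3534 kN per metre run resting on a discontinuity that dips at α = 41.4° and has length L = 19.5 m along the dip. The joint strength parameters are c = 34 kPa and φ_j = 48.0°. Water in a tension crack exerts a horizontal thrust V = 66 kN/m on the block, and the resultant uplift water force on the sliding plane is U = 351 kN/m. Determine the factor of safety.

FS = 1.33

Resolving the block weight along and normal to the plane and applying the Mohr–Coulomb strength on the joint:
N' = W cosα − U − V sinα = 3534·cos41.4° − 351 − 66·sin41.4° = 2256.2 kN/m
Driving force T = W sinα + V cosα = 3534·sin41.4° + 66·cos41.4° = 2386.6 kN/m
Resisting force R = c·L + N'·tanφ_j = 34·19.5 + 2256.2·tan48.0° = 663.0 + 2505.8 = 3168.8 kN/m
FS = R / T = 3168.8 / 2386.6 = 1.328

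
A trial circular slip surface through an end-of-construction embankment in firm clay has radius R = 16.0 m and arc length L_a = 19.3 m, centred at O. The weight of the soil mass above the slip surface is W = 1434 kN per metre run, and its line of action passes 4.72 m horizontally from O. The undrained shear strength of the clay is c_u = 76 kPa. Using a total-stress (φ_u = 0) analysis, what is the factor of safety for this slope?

Taking moments about the centre O, the resisting moment is provided by the undrained shear strength acting along the arc:
M_R = c_u·L_a·R = 76·19.30·16.0 = 23468.8 kN·m/m
M_D = W·d = 1434·4.72 = 6768.5 kN·m/m
FS = M_R / M_D = 23468.8 / 6768.5 = 3.467

FS = 3.47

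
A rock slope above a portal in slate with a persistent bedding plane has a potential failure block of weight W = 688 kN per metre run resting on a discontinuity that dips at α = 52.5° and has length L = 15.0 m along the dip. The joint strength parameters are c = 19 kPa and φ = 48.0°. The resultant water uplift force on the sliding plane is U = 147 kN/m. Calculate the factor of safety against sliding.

FS = 1.08

Resolving the block weight along and normal to the plane and applying the Mohr–Coulomb strength on the joint:
N' = W cosα − U = 688·cos52.5° − 147 = 271.8 kN/m
Driving force T = W sinα = 688·sin52.5° = 545.8 kN/m
Resisting force R = c·L + N'·tanφ = 19·15.0 + 271.8·tan48.0° = 285.0 + 301.9 = 586.9 kN/m
FS = R / T = 586.9 / 545.8 = 1.075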